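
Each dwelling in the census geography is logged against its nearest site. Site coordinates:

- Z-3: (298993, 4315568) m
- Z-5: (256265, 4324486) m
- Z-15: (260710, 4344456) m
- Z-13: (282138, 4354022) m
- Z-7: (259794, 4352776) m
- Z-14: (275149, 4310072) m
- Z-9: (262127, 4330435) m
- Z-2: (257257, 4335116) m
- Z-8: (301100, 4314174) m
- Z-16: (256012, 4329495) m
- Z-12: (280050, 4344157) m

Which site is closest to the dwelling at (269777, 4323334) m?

Squared distances to each site:
Z-3: 913885412.000; Z-5: 183901248.000; Z-15: 528349373.000; Z-13: 1094547665.000; Z-7: 966491653.000; Z-14: 204739028.000; Z-9: 108946701.000; Z-2: 295565924.000; Z-8: 1065035929.000; Z-16: 227433146.000; Z-12: 539131858.000.
Minimum at Z-9.

Z-9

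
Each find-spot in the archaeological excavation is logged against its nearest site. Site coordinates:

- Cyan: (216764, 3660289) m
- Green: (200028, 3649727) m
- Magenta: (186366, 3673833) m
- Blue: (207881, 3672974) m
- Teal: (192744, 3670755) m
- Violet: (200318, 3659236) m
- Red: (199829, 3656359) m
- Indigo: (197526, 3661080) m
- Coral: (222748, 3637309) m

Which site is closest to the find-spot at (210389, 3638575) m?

Squared distances to each site:
Cyan: 512138421.000; Green: 231717425.000; Magenta: 1820231093.000; Blue: 1189581265.000; Teal: 1346898425.000; Violet: 528301962.000; Red: 427784256.000; Indigo: 671931794.000; Coral: 154347637.000.
Minimum at Coral.

Coral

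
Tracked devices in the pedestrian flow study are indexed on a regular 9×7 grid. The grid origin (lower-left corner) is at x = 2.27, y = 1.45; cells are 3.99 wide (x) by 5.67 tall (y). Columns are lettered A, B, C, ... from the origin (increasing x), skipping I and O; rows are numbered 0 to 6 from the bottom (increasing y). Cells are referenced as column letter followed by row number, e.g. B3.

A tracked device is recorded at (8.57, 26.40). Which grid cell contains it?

Column index: ⌊(8.57 − 2.27) / 3.99⌋ = ⌊1.579⌋ = 1 → column B
Row offset from origin: ⌊(26.40 − 1.45) / 5.67⌋ = ⌊4.400⌋ = 4 → row 4

B4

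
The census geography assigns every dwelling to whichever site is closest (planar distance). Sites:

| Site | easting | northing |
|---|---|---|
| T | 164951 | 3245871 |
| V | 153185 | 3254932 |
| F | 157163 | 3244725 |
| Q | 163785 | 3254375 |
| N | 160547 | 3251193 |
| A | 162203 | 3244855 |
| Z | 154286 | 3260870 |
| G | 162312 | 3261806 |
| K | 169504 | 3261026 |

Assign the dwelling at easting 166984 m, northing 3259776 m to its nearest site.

K

Squared distances to each site:
T: 197482114.000; V: 213876737.000; F: 322984642.000; Q: 39404402.000; N: 115102858.000; A: 245494202.000; Z: 162436040.000; G: 25948484.000; K: 7912900.000.
Minimum at K.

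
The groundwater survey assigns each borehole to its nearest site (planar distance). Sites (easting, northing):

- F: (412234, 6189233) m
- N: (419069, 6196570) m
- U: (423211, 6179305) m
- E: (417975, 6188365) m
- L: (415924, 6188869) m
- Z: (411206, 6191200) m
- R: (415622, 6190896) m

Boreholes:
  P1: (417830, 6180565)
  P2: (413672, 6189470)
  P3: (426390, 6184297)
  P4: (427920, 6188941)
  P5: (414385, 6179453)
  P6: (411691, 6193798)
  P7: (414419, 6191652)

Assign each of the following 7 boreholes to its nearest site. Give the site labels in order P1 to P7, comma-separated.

P1 → U (d²=30542761.00)
P2 → F (d²=2124013.00)
P3 → U (d²=35026105.00)
P4 → E (d²=99234801.00)
P5 → U (d²=77920180.00)
P6 → Z (d²=6984829.00)
P7 → R (d²=2018745.00)

U, F, U, E, U, Z, R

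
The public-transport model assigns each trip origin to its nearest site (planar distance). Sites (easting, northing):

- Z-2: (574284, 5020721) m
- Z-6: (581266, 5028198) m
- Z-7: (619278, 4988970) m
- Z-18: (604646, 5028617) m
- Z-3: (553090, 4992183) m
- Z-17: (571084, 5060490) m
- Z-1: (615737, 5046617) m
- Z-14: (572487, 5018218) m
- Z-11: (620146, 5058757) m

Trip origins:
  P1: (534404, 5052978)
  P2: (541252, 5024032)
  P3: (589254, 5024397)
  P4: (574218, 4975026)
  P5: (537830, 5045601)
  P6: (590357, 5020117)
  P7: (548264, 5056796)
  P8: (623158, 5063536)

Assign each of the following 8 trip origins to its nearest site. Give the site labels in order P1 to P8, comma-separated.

P1 → Z-17 (d²=1401852544.00)
P2 → Z-14 (d²=1009427821.00)
P3 → Z-6 (d²=78255745.00)
P4 → Z-3 (d²=740755033.00)
P5 → Z-17 (d²=1327510837.00)
P6 → Z-6 (d²=147948842.00)
P7 → Z-17 (d²=534398036.00)
P8 → Z-11 (d²=31910985.00)

Z-17, Z-14, Z-6, Z-3, Z-17, Z-6, Z-17, Z-11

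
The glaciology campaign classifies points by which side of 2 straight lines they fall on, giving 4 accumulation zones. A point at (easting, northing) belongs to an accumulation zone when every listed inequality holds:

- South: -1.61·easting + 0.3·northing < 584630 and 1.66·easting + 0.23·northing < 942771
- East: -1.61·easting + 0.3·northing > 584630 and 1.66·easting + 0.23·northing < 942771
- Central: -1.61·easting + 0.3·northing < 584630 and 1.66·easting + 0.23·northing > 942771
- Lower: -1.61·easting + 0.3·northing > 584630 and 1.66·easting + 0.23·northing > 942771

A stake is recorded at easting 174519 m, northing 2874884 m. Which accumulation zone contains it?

Central

-1.61·174519 + 0.3·2874884 = 581489.610, which is < 584630
1.66·174519 + 0.23·2874884 = 950924.860, which is > 942771
This sign pattern matches Central.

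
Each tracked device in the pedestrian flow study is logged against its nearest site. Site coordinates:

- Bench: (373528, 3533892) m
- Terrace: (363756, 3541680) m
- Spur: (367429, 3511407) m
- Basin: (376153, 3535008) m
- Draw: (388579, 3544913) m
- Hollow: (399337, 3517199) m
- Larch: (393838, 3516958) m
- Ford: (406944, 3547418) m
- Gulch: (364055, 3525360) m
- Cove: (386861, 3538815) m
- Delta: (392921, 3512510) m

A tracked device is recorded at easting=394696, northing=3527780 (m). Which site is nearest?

Larch

Squared distances to each site:
Bench: 485440768.000; Terrace: 1150493600.000; Spur: 1011564418.000; Basin: 396086833.000; Draw: 330957378.000; Hollow: 133496442.000; Larch: 117851848.000; Ford: 535664548.000; Gulch: 944727281.000; Cove: 183158450.000; Delta: 236323525.000.
Minimum at Larch.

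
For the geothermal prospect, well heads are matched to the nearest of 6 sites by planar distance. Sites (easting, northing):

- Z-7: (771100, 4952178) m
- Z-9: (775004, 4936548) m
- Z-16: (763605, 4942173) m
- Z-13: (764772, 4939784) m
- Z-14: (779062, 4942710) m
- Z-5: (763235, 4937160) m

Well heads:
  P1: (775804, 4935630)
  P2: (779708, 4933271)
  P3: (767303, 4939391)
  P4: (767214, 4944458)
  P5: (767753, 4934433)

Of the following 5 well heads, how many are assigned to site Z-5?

1

P1 → Z-9
P2 → Z-9
P3 → Z-13
P4 → Z-16
P5 → Z-5
1 of the 5 goes to Z-5.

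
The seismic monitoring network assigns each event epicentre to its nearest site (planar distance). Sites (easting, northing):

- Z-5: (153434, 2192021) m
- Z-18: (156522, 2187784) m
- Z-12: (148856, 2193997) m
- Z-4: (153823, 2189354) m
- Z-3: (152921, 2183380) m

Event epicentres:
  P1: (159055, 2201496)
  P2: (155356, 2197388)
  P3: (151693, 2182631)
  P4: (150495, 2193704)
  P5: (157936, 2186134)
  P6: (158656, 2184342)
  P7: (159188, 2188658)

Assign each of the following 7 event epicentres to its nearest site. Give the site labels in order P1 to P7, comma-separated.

Z-5, Z-5, Z-3, Z-12, Z-18, Z-18, Z-18

P1 → Z-5 (d²=121371266.00)
P2 → Z-5 (d²=32498773.00)
P3 → Z-3 (d²=2068985.00)
P4 → Z-12 (d²=2772170.00)
P5 → Z-18 (d²=4721896.00)
P6 → Z-18 (d²=16401320.00)
P7 → Z-18 (d²=7871432.00)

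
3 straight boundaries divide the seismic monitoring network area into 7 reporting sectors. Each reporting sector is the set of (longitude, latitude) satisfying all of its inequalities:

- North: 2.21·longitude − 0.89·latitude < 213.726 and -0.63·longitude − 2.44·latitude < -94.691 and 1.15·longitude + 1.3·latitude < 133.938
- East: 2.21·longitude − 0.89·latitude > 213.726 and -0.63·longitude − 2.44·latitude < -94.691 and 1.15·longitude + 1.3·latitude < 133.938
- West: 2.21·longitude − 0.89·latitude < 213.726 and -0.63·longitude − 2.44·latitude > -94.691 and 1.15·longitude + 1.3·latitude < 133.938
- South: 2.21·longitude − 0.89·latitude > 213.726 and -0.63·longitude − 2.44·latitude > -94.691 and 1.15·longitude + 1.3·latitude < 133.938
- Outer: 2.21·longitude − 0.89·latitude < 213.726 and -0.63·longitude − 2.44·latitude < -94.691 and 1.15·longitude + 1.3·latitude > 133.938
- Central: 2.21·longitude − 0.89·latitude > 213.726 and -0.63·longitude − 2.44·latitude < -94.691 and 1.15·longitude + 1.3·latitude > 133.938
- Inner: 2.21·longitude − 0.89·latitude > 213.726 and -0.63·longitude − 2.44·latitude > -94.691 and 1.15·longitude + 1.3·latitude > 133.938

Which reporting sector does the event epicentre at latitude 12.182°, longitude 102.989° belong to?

Inner

2.21·102.989 − 0.89·12.182 = 216.764, which is > 213.726
-0.63·102.989 − 2.44·12.182 = -94.607, which is > -94.691
1.15·102.989 + 1.3·12.182 = 134.274, which is > 133.938
This sign pattern matches Inner.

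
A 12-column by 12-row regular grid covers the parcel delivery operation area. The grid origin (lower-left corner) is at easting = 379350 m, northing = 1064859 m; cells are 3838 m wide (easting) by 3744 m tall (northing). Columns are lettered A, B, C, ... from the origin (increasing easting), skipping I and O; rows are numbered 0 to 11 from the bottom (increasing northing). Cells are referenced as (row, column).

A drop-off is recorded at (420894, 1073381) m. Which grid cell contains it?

(2, L)

Column index: ⌊(420894 − 379350) / 3838⌋ = ⌊10.824⌋ = 10 → column L
Row offset from origin: ⌊(1073381 − 1064859) / 3744⌋ = ⌊2.276⌋ = 2 → row 2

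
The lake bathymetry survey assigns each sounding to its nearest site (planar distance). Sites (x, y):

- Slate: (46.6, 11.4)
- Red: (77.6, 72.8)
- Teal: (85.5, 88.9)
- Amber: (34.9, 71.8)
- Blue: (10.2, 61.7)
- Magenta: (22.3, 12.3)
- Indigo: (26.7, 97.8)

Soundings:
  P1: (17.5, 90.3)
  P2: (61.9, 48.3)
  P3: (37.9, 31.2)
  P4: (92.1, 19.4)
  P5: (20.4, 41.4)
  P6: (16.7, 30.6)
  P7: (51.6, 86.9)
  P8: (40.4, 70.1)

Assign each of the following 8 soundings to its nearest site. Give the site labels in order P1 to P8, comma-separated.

P1 → Indigo (d²=140.89)
P2 → Red (d²=846.74)
P3 → Slate (d²=467.73)
P4 → Slate (d²=2134.25)
P5 → Blue (d²=516.13)
P6 → Magenta (d²=366.25)
P7 → Amber (d²=506.90)
P8 → Amber (d²=33.14)

Indigo, Red, Slate, Slate, Blue, Magenta, Amber, Amber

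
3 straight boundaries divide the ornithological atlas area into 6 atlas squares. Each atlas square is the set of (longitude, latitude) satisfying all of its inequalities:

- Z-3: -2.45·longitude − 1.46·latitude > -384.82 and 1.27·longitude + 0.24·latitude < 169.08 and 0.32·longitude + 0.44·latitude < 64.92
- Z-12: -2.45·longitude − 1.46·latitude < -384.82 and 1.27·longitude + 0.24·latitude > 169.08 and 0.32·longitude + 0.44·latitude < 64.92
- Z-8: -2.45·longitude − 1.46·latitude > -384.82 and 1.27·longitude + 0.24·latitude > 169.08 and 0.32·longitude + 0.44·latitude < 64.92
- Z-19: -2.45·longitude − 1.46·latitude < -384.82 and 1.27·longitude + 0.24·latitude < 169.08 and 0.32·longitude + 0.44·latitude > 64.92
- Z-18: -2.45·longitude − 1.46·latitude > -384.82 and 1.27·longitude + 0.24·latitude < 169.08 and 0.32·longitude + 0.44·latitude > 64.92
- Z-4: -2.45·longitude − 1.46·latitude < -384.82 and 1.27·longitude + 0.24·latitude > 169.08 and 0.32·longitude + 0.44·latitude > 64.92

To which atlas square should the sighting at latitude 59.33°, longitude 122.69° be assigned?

-2.45·122.69 − 1.46·59.33 = -387.212, which is < -384.82
1.27·122.69 + 0.24·59.33 = 170.056, which is > 169.08
0.32·122.69 + 0.44·59.33 = 65.366, which is > 64.92
This sign pattern matches Z-4.

Z-4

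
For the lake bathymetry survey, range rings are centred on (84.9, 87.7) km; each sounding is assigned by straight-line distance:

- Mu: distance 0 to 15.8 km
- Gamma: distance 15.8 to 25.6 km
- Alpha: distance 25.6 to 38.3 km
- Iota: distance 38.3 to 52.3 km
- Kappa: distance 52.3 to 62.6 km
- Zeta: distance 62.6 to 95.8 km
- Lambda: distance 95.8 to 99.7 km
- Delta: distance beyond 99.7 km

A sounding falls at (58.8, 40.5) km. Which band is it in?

Distance = √((58.8−84.9)² + (40.5−87.7)²) = √(681.210 + 2227.840) = 53.936 km.
52.3 ≤ 53.936 < 62.6 → Kappa.

Kappa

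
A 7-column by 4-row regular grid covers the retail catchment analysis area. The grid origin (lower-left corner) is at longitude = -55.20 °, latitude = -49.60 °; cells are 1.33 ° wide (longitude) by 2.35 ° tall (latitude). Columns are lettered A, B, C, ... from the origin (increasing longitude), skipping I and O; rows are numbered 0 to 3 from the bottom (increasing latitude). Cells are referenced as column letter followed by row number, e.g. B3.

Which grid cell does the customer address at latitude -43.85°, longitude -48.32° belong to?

F2

Column index: ⌊(-48.32 − -55.20) / 1.33⌋ = ⌊5.173⌋ = 5 → column F
Row offset from origin: ⌊(-43.85 − -49.60) / 2.35⌋ = ⌊2.447⌋ = 2 → row 2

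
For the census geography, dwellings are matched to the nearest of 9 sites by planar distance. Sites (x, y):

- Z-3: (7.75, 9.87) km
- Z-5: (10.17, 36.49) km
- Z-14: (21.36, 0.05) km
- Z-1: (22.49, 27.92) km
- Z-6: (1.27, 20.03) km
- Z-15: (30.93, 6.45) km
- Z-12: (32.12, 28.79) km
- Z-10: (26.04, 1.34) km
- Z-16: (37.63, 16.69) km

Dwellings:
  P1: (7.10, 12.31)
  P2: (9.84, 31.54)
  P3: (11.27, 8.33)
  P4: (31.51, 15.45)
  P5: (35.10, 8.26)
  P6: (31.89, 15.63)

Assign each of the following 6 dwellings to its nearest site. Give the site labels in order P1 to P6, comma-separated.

Z-3, Z-5, Z-3, Z-16, Z-15, Z-16

P1 → Z-3 (d²=6.38)
P2 → Z-5 (d²=24.61)
P3 → Z-3 (d²=14.76)
P4 → Z-16 (d²=38.99)
P5 → Z-15 (d²=20.67)
P6 → Z-16 (d²=34.07)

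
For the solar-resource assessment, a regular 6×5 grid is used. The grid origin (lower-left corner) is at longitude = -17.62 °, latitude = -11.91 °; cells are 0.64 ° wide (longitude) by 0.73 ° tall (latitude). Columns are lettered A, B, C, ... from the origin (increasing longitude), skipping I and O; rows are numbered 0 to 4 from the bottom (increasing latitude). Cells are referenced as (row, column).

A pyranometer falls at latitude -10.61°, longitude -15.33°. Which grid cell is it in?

Column index: ⌊(-15.33 − -17.62) / 0.64⌋ = ⌊3.578⌋ = 3 → column D
Row offset from origin: ⌊(-10.61 − -11.91) / 0.73⌋ = ⌊1.781⌋ = 1 → row 1

(1, D)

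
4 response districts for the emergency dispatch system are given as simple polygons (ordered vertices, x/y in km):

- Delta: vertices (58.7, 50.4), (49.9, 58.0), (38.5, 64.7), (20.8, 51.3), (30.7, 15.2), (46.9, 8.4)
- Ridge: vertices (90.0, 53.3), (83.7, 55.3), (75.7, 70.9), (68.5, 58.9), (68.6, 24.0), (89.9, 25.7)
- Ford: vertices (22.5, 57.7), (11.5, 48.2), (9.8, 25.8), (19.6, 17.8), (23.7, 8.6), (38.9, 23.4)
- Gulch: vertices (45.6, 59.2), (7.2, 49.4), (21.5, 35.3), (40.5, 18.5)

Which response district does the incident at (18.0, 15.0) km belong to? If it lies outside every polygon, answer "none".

none

Cast a ray rightward from (18.0, 15.0). For each polygon, the edges (by vertex number in listed order) whose endpoints lie on opposite sides of y = 15.0, where each meets that height, and whether that is right or left of the point:
Delta: 5–6 at x≈31.18 (right), 6–1 at x≈48.75 (right) → 2 crossings.
Ridge: no edge straddles that height → 0 crossings.
Ford: 4–5 at x≈20.85 (right), 5–6 at x≈30.27 (right) → 2 crossings.
Gulch: no edge straddles that height → 0 crossings.
All counts are even, so the point lies outside every listed polygon.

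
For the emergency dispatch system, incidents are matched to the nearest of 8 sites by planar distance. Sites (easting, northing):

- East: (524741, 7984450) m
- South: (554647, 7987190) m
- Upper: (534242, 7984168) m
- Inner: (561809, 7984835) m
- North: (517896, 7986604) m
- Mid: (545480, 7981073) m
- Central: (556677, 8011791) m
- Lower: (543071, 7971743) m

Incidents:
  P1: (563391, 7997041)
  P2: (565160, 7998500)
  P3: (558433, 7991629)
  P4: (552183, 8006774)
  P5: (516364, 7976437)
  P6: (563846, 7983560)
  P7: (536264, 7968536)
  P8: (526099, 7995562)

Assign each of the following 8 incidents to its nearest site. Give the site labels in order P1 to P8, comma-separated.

P1 → Inner (d²=151489160.00)
P2 → Inner (d²=197961426.00)
P3 → South (d²=34038517.00)
P4 → Central (d²=45366325.00)
P5 → North (d²=105714913.00)
P6 → Inner (d²=5774994.00)
P7 → Lower (d²=56620098.00)
P8 → East (d²=125320708.00)

Inner, Inner, South, Central, North, Inner, Lower, East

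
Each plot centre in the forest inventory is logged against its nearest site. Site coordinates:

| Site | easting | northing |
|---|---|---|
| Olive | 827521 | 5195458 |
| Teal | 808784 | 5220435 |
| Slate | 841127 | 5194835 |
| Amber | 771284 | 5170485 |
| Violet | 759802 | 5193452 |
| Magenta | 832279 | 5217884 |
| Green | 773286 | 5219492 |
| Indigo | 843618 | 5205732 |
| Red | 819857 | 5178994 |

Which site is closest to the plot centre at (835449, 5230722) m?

Magenta

Squared distances to each site:
Olive: 1306402880.000; Teal: 816844594.000; Slate: 1320116453.000; Amber: 7745643394.000; Violet: 7111521509.000; Magenta: 174863144.000; Green: 3990351469.000; Indigo: 691232661.000; Red: 2918896448.000.
Minimum at Magenta.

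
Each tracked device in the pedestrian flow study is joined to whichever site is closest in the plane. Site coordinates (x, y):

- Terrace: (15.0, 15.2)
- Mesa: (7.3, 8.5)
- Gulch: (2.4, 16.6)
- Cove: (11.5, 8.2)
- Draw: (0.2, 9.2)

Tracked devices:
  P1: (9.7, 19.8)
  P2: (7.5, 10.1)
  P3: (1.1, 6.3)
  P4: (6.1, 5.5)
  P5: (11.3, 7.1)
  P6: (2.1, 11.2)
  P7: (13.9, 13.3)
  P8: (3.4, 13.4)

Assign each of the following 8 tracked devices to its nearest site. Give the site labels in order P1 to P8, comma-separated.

P1 → Terrace (d²=49.25)
P2 → Mesa (d²=2.60)
P3 → Draw (d²=9.22)
P4 → Mesa (d²=10.44)
P5 → Cove (d²=1.25)
P6 → Draw (d²=7.61)
P7 → Terrace (d²=4.82)
P8 → Gulch (d²=11.24)

Terrace, Mesa, Draw, Mesa, Cove, Draw, Terrace, Gulch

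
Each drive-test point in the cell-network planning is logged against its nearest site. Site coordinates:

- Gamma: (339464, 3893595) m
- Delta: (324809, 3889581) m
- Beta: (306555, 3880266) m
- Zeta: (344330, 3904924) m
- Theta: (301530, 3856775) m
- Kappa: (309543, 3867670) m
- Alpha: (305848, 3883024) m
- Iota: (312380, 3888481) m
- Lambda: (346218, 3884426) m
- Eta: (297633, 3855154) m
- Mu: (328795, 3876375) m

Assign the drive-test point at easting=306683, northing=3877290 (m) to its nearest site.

Beta

Squared distances to each site:
Gamma: 1340446986.000; Delta: 479620557.000; Beta: 8872960.000; Zeta: 2180934565.000; Theta: 447418634.000; Kappa: 100724000.000; Alpha: 33575981.000; Iota: 157694290.000; Lambda: 1613938721.000; Eta: 571904996.000; Mu: 489777769.000.
Minimum at Beta.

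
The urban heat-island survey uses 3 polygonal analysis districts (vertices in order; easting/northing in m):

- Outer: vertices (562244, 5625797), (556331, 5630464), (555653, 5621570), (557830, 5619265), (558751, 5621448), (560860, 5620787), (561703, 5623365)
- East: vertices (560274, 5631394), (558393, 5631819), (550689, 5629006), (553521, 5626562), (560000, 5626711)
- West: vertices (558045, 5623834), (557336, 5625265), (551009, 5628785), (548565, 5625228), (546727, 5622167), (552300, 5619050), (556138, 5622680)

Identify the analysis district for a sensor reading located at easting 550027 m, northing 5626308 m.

Cast a ray rightward from (550027, 5626308). For each polygon, the edges (by vertex number in listed order) whose endpoints lie on opposite sides of northing = 5626308, where each meets that height, and whether that is right or left of the point:
Outer: 1–2 at easting≈561596.6 (right), 2–3 at easting≈556014.2 (right) → 2 crossings.
East: no edge straddles that height → 0 crossings.
West: 2–3 at easting≈555461.3 (right), 3–4 at easting≈549307.1 (left) → 1 crossing.
Only West has an odd count, so the point is inside West.

West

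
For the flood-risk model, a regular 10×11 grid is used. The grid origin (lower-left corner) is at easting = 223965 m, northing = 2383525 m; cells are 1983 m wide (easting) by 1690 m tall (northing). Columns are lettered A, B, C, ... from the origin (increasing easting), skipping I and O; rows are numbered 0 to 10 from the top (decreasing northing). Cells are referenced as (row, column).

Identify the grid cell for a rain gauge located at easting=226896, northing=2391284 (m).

(6, B)

Column index: ⌊(226896 − 223965) / 1983⌋ = ⌊1.478⌋ = 1 → column B
Row offset from origin: ⌊(2391284 − 2383525) / 1690⌋ = ⌊4.591⌋ = 4 → row 6 (counted from top)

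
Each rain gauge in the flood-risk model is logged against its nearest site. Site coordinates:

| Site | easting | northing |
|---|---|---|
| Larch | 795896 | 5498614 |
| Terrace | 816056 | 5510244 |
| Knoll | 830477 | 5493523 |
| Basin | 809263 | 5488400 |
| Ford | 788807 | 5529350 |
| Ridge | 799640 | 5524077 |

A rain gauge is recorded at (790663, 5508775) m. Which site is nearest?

Larch

Squared distances to each site:
Larch: 130630210.000; Terrace: 646962410.000; Knoll: 1817778100.000; Basin: 761100625.000; Ford: 426775361.000; Ridge: 314737733.000.
Minimum at Larch.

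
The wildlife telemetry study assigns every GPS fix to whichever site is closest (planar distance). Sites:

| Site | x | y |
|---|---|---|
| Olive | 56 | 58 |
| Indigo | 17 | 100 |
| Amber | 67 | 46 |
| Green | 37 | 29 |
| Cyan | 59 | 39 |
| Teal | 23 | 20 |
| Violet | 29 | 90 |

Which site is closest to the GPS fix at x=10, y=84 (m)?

Indigo

Squared distances to each site:
Olive: 2792.000; Indigo: 305.000; Amber: 4693.000; Green: 3754.000; Cyan: 4426.000; Teal: 4265.000; Violet: 397.000.
Minimum at Indigo.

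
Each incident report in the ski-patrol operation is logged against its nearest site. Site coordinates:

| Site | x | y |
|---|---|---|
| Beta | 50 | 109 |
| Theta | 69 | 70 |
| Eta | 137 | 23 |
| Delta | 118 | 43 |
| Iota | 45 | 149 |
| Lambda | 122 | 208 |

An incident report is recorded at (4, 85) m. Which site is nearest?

Beta

Squared distances to each site:
Beta: 2692.000; Theta: 4450.000; Eta: 21533.000; Delta: 14760.000; Iota: 5777.000; Lambda: 29053.000.
Minimum at Beta.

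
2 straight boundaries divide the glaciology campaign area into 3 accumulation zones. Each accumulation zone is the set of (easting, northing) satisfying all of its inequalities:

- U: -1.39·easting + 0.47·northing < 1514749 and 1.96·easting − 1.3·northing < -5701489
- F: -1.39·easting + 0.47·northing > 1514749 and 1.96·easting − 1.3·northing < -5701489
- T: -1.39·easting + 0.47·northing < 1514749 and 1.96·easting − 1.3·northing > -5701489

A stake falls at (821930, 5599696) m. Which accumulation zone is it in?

T

-1.39·821930 + 0.47·5599696 = 1489374.420, which is < 1514749
1.96·821930 − 1.3·5599696 = -5668622.000, which is > -5701489
This sign pattern matches T.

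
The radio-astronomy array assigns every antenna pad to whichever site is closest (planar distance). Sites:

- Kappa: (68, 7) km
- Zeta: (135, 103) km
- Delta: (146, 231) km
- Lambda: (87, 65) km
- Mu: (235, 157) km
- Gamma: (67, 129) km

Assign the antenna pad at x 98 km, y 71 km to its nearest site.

Squared distances to each site:
Kappa: 4996.000; Zeta: 2393.000; Delta: 27904.000; Lambda: 157.000; Mu: 26165.000; Gamma: 4325.000.
Minimum at Lambda.

Lambda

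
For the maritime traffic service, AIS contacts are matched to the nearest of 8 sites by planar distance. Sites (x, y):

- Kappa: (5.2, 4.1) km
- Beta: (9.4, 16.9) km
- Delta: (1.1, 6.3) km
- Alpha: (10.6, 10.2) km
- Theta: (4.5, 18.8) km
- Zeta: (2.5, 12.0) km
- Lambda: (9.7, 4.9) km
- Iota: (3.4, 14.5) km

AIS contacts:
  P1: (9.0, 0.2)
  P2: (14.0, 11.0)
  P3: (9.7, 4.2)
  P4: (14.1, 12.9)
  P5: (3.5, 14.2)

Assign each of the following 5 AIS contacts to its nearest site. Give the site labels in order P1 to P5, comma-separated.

Lambda, Alpha, Lambda, Alpha, Iota

P1 → Lambda (d²=22.58)
P2 → Alpha (d²=12.20)
P3 → Lambda (d²=0.49)
P4 → Alpha (d²=19.54)
P5 → Iota (d²=0.10)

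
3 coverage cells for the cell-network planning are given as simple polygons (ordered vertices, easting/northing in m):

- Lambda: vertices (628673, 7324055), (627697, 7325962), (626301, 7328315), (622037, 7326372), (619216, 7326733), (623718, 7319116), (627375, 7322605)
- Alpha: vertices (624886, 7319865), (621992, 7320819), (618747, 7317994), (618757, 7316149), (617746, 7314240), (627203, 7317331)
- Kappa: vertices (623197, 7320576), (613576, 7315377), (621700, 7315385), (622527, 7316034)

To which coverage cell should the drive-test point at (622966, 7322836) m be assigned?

Cast a ray rightward from (622966, 7322836). For each polygon, the edges (by vertex number in listed order) whose endpoints lie on opposite sides of northing = 7322836, where each meets that height, and whether that is right or left of the point:
Lambda: 5–6 at easting≈621519.3 (left), 7–1 at easting≈627581.8 (right) → 1 crossing.
Alpha: no edge straddles that height → 0 crossings.
Kappa: no edge straddles that height → 0 crossings.
Only Lambda has an odd count, so the point is inside Lambda.

Lambda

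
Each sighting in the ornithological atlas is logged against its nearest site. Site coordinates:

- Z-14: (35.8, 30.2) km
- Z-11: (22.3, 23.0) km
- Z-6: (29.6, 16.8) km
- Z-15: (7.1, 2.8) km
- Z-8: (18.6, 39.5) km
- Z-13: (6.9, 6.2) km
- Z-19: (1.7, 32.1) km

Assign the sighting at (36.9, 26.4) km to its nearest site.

Z-14

Squared distances to each site:
Z-14: 15.650; Z-11: 224.720; Z-6: 145.450; Z-15: 1445.000; Z-8: 506.500; Z-13: 1308.040; Z-19: 1271.530.
Minimum at Z-14.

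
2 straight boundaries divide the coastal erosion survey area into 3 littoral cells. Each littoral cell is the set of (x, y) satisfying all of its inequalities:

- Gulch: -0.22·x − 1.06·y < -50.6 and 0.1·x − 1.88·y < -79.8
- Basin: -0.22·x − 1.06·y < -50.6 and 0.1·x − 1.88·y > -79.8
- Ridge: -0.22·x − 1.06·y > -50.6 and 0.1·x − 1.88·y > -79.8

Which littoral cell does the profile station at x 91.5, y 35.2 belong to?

-0.22·91.5 − 1.06·35.2 = -57.442, which is < -50.6
0.1·91.5 − 1.88·35.2 = -57.026, which is > -79.8
This sign pattern matches Basin.

Basin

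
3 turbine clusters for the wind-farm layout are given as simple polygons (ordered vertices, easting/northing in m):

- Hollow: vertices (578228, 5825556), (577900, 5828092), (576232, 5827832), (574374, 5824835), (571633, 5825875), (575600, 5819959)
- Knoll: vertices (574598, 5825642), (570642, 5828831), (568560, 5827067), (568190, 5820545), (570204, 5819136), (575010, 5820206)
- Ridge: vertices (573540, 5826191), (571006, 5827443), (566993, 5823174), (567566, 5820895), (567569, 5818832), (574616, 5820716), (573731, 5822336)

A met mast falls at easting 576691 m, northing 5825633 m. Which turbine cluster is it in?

Cast a ray rightward from (576691, 5825633). For each polygon, the edges (by vertex number in listed order) whose endpoints lie on opposite sides of northing = 5825633, where each meets that height, and whether that is right or left of the point:
Hollow: 1–2 at easting≈578218.0 (right), 3–4 at easting≈574868.7 (left), 4–5 at easting≈572270.8 (left), 5–6 at easting≈571795.3 (left) → 1 crossing.
Knoll: 3–4 at easting≈568478.6 (left), 6–1 at easting≈574598.7 (left) → 0 crossings.
Ridge: 2–3 at easting≈569304.5 (left), 7–1 at easting≈573567.6 (left) → 0 crossings.
Only Hollow has an odd count, so the point is inside Hollow.

Hollow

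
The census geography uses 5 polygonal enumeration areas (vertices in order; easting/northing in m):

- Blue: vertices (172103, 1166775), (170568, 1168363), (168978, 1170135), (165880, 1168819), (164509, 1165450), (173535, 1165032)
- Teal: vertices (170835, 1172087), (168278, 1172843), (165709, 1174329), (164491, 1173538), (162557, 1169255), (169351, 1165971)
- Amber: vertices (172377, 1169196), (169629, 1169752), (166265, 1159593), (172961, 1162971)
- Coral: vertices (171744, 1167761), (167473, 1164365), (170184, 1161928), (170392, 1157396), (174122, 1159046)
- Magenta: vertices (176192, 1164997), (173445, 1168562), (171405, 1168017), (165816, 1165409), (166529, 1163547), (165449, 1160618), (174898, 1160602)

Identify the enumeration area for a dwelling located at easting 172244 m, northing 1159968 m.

Cast a ray rightward from (172244, 1159968). For each polygon, the edges (by vertex number in listed order) whose endpoints lie on opposite sides of northing = 1159968, where each meets that height, and whether that is right or left of the point:
Blue: no edge straddles that height → 0 crossings.
Teal: no edge straddles that height → 0 crossings.
Amber: 2–3 at easting≈166389.2 (left), 3–4 at easting≈167008.3 (left) → 0 crossings.
Coral: 3–4 at easting≈170274.0 (left), 5–1 at easting≈173870.4 (right) → 1 crossing.
Magenta: no edge straddles that height → 0 crossings.
Only Coral has an odd count, so the point is inside Coral.

Coral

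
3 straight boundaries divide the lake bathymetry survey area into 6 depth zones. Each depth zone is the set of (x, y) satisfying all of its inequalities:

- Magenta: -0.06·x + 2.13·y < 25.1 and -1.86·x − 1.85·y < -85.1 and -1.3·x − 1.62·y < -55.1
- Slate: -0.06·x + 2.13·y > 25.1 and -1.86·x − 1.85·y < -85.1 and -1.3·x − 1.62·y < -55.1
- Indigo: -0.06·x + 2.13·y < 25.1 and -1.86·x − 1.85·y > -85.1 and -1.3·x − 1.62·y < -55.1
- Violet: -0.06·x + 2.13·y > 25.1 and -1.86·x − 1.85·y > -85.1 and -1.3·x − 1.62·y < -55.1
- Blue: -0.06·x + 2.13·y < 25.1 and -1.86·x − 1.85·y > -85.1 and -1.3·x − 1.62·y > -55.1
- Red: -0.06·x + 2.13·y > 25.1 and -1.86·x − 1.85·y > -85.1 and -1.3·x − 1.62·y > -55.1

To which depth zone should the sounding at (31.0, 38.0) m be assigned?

-0.06·31.0 + 2.13·38.0 = 79.080, which is > 25.1
-1.86·31.0 − 1.85·38.0 = -127.960, which is < -85.1
-1.3·31.0 − 1.62·38.0 = -101.860, which is < -55.1
This sign pattern matches Slate.

Slate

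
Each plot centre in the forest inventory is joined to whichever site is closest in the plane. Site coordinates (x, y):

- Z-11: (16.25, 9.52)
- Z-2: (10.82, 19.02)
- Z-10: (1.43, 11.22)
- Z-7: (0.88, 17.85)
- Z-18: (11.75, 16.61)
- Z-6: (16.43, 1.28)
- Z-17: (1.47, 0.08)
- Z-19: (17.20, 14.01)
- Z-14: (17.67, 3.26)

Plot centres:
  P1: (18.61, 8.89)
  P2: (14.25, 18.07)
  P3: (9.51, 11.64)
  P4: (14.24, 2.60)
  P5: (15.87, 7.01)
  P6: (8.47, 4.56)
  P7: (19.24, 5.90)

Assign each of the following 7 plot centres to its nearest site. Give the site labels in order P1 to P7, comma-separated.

Z-11, Z-18, Z-18, Z-6, Z-11, Z-17, Z-14

P1 → Z-11 (d²=5.97)
P2 → Z-18 (d²=8.38)
P3 → Z-18 (d²=29.72)
P4 → Z-6 (d²=6.54)
P5 → Z-11 (d²=6.44)
P6 → Z-17 (d²=69.07)
P7 → Z-14 (d²=9.43)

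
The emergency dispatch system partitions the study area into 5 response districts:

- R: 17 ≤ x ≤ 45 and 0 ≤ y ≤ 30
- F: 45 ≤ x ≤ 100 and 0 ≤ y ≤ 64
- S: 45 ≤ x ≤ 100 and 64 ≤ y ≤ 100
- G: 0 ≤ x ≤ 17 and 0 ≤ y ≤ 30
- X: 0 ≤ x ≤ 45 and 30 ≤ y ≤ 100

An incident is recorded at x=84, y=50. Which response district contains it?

The point has x = 84 and y = 50.
Only F satisfies 45 ≤ x ≤ 100 and 0 ≤ y ≤ 64.

F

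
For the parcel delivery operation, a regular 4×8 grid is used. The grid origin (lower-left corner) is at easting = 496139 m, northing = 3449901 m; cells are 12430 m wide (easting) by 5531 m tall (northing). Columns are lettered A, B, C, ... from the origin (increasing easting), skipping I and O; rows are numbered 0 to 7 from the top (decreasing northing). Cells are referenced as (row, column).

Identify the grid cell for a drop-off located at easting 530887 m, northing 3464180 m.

(5, C)

Column index: ⌊(530887 − 496139) / 12430⌋ = ⌊2.795⌋ = 2 → column C
Row offset from origin: ⌊(3464180 − 3449901) / 5531⌋ = ⌊2.582⌋ = 2 → row 5 (counted from top)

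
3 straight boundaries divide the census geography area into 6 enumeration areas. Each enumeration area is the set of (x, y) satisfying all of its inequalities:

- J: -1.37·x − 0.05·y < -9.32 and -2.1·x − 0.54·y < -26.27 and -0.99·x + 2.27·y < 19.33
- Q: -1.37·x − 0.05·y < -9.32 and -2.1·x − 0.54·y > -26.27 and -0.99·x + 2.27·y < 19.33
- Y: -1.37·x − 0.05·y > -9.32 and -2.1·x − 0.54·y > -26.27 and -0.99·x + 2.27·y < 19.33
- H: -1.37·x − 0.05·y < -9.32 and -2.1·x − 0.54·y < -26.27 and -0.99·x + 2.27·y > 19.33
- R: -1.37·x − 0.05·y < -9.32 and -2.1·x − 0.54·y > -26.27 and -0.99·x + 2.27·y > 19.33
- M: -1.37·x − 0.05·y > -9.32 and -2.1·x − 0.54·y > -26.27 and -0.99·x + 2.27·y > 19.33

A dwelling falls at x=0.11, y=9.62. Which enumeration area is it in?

M

-1.37·0.11 − 0.05·9.62 = -0.632, which is > -9.32
-2.1·0.11 − 0.54·9.62 = -5.426, which is > -26.27
-0.99·0.11 + 2.27·9.62 = 21.729, which is > 19.33
This sign pattern matches M.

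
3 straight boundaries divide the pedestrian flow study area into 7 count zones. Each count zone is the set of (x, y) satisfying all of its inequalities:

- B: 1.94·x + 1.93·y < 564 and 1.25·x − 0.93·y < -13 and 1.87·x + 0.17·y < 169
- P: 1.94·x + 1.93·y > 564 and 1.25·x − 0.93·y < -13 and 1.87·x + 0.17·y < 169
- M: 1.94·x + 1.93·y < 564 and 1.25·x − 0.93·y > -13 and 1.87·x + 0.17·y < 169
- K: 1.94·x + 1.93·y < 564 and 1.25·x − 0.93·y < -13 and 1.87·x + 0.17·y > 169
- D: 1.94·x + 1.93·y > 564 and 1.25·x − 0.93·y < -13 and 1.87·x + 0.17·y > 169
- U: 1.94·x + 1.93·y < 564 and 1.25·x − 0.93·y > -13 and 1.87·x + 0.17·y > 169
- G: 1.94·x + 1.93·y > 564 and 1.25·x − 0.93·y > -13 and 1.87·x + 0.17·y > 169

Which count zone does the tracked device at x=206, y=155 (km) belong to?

G

1.94·206 + 1.93·155 = 698.790, which is > 564
1.25·206 − 0.93·155 = 113.350, which is > -13
1.87·206 + 0.17·155 = 411.570, which is > 169
This sign pattern matches G.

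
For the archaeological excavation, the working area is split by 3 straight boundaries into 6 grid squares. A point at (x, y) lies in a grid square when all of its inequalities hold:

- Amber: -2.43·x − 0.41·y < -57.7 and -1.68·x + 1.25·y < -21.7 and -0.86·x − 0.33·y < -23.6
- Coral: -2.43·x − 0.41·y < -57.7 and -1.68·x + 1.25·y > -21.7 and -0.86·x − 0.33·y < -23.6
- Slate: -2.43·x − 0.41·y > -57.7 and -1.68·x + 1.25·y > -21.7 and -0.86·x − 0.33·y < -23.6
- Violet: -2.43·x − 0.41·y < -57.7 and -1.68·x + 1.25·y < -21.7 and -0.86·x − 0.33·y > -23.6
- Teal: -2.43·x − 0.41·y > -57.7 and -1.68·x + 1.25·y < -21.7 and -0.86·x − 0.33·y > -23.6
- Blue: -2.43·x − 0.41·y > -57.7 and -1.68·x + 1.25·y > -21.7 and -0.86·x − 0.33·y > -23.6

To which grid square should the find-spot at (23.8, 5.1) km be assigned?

Violet

-2.43·23.8 − 0.41·5.1 = -59.925, which is < -57.7
-1.68·23.8 + 1.25·5.1 = -33.609, which is < -21.7
-0.86·23.8 − 0.33·5.1 = -22.151, which is > -23.6
This sign pattern matches Violet.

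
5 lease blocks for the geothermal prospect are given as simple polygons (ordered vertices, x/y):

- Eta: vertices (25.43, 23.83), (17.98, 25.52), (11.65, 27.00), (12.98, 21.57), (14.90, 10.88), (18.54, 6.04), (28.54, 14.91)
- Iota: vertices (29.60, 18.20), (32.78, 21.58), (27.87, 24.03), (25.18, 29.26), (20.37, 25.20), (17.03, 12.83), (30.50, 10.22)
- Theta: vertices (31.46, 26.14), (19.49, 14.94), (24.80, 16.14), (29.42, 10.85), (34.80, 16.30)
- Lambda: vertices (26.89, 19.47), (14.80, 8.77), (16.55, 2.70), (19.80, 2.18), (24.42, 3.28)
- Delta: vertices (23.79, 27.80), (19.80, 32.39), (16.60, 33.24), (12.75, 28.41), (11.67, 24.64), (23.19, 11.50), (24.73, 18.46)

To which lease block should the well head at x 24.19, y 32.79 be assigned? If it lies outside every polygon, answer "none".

none

Cast a ray rightward from (24.19, 32.79). For each polygon, the edges (by vertex number in listed order) whose endpoints lie on opposite sides of y = 32.79, where each meets that height, and whether that is right or left of the point:
Eta: no edge straddles that height → 0 crossings.
Iota: no edge straddles that height → 0 crossings.
Theta: no edge straddles that height → 0 crossings.
Lambda: no edge straddles that height → 0 crossings.
Delta: 2–3 at x≈18.294 (left), 3–4 at x≈16.241 (left) → 0 crossings.
All counts are even, so the point lies outside every listed polygon.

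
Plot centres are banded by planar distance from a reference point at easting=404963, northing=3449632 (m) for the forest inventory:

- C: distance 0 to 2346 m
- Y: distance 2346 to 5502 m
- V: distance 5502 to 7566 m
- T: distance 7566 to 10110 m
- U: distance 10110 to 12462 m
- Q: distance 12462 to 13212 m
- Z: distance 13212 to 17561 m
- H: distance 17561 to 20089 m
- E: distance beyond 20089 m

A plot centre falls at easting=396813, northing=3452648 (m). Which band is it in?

T

Distance = √((396813−404963)² + (3452648−3449632)²) = √(66422500.000 + 9096256.000) = 8690.153 m.
7566 ≤ 8690.153 < 10110 → T.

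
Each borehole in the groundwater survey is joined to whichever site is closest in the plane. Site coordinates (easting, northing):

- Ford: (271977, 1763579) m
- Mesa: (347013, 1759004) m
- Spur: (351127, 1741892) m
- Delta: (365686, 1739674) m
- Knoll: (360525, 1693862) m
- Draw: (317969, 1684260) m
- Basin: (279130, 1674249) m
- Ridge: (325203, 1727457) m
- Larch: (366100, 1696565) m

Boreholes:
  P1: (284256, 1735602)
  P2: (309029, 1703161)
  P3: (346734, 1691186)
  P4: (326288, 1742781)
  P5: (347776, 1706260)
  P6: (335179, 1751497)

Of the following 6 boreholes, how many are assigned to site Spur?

0

P1 → Ford
P2 → Draw
P3 → Knoll
P4 → Ridge
P5 → Knoll
P6 → Mesa
0 of the 6 go to Spur.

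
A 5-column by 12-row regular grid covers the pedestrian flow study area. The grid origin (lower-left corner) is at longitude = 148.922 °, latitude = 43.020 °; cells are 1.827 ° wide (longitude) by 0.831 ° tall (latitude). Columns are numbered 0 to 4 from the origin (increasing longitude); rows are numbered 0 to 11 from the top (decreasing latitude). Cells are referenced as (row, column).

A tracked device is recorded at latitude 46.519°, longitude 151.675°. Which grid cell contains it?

Column index: ⌊(151.675 − 148.922) / 1.827⌋ = ⌊1.507⌋ = 1
Row offset from origin: ⌊(46.519 − 43.020) / 0.831⌋ = ⌊4.211⌋ = 4 → row 7 (counted from top)

(7, 1)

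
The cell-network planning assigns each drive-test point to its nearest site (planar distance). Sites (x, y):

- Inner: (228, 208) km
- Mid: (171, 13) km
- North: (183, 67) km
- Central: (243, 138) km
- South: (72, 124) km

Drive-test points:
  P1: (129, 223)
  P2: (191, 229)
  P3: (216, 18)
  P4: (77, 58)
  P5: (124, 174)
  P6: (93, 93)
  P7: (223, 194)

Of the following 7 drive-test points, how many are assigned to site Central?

0

P1 → Inner
P2 → Inner
P3 → Mid
P4 → South
P5 → South
P6 → South
P7 → Inner
0 of the 7 go to Central.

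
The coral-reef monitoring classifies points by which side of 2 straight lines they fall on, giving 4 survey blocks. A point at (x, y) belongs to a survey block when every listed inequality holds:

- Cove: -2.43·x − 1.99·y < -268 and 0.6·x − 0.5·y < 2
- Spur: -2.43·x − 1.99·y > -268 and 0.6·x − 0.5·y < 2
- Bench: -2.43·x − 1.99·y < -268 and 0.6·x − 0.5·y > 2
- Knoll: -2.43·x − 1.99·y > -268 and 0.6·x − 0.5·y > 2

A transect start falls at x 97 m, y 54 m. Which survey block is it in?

-2.43·97 − 1.99·54 = -343.170, which is < -268
0.6·97 − 0.5·54 = 31.200, which is > 2
This sign pattern matches Bench.

Bench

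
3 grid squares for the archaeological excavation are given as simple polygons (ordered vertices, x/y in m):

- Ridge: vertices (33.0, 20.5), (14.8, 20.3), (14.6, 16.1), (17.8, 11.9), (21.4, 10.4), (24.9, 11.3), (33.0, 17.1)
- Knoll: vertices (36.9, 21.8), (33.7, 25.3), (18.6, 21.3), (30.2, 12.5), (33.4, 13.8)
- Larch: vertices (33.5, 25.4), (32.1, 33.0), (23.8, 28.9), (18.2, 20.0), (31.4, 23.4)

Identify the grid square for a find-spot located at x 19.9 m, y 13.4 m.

Cast a ray rightward from (19.9, 13.4). For each polygon, the edges (by vertex number in listed order) whose endpoints lie on opposite sides of y = 13.4, where each meets that height, and whether that is right or left of the point:
Ridge: 3–4 at x≈16.66 (left), 6–7 at x≈27.83 (right) → 1 crossing.
Knoll: 3–4 at x≈29.01 (right), 4–5 at x≈32.42 (right) → 2 crossings.
Larch: no edge straddles that height → 0 crossings.
Only Ridge has an odd count, so the point is inside Ridge.

Ridge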